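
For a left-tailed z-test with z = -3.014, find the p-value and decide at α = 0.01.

p = P(Z < -3.014) = Φ(-3.014) ≈ 0.0013. Since p < 0.01, reject H₀ (significant) at α = 0.01.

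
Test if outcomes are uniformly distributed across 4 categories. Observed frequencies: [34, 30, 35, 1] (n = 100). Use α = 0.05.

Expected = 25 each. χ² = Σ(O-E)²/E = 31.28. df = 3, critical value = 7.815. Reject H₀.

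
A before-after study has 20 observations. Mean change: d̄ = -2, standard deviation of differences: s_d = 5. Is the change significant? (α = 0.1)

t = d̄/(s_d/√n) = -2/(5/√20) = -1.789. df = 19, critical t = ±1.729. Reject H₀.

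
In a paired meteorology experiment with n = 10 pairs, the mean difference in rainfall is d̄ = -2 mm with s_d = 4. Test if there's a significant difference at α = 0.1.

t = d̄/(s_d/√n) = -2/(4/√10) = -1.581. df = 9, critical t = ±1.833. Fail to reject H₀.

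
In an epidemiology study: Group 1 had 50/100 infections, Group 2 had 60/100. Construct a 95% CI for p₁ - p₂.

p̂₁ = 0.5, p̂₂ = 0.6. Difference = -0.1. CI = (-0.237, 0.037)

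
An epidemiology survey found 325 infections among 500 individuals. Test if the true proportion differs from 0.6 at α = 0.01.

p̂ = 0.65, p₀ = 0.6. z = (p̂ - p₀)/√(p₀(1-p₀)/n) = 2.282. Critical: ±2.576. Fail to reject H₀.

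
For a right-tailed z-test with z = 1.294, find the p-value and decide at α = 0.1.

p = P(Z > 1.294) = 1 - Φ(1.294) ≈ 0.0978. Since p < 0.1, reject H₀ (significant) at α = 0.1.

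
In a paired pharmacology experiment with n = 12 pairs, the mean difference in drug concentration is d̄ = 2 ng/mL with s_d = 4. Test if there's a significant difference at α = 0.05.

t = d̄/(s_d/√n) = 2/(4/√12) = 1.732. df = 11, critical t = ±2.201. Fail to reject H₀.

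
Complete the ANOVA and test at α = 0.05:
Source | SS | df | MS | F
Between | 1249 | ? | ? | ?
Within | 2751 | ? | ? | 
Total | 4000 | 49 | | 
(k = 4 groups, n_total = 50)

df_between = 3, df_within = 46. MS_between = 416.33, MS_within = 59.8. F = 6.962, F_crit ≈ 2.807. Reject H₀.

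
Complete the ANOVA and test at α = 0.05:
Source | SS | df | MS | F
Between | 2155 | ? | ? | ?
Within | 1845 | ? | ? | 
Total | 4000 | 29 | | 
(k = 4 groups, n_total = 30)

df_between = 3, df_within = 26. MS_between = 718.33, MS_within = 70.96. F = 10.123, F_crit ≈ 2.975. Reject H₀.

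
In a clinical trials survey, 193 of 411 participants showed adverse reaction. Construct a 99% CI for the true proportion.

p̂ = 0.47. CI = p̂ ± z*√(p̂(1-p̂)/n) = (0.406, 0.533)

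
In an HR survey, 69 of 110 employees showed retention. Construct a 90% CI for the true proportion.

p̂ = 0.627. CI = p̂ ± z*√(p̂(1-p̂)/n) = (0.551, 0.703)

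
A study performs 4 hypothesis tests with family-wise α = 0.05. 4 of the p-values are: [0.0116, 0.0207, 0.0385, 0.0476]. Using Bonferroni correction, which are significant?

Bonferroni α = 0.05/4 = 0.0125. Significant p-values: [0.0116]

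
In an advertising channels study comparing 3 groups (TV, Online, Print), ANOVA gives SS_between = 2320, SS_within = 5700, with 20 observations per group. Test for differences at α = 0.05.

df_between = 2, df_within = 57. F = MS_between/MS_within = 1160.0/100.0 = 11.6. F_crit ≈ 3.159. Reject H₀. At least one mean differs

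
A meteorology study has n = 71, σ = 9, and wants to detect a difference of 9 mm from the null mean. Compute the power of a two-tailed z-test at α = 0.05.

SE = σ/√n = 9/√71 = 1.068. Non-centrality λ = d/SE = 9/1.068 = 8.426. Power ≈ Φ(λ - z_{α/2}) = Φ(8.426 - 1.96) = Φ(6.466) = 1.0.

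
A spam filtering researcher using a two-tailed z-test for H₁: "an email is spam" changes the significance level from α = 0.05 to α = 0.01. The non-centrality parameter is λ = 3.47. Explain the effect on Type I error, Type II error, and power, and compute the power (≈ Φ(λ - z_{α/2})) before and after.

Decreasing α from 0.05 to 0.01:
• Type I error rate decreases (α is the Type I rate by definition).
• Critical value moves from z_{α/2} = 1.96 to 2.576, so power = Φ(λ - z_{α/2}) goes from Φ(3.47 - 1.96) = 0.934 to Φ(3.47 - 2.576) = 0.814.
• Type II error rate β = 1 - power therefore increases (0.066 → 0.186).
Appropriate when false positives are costly — here, a legitimate email is sent to the spam folder and the user misses it.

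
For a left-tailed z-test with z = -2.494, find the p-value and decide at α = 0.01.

p = P(Z < -2.494) = Φ(-2.494) ≈ 0.0063. Since p < 0.01, reject H₀ (significant) at α = 0.01.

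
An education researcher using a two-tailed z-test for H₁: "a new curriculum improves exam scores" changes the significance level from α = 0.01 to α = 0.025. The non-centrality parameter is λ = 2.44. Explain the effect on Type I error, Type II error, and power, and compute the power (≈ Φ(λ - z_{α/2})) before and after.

Increasing α from 0.01 to 0.025:
• Type I error rate increases (α is the Type I rate by definition).
• Critical value moves from z_{α/2} = 2.576 to 2.241, so power = Φ(λ - z_{α/2}) goes from Φ(2.44 - 2.576) = 0.446 to Φ(2.44 - 2.241) = 0.579.
• Type II error rate β = 1 - power therefore decreases (0.554 → 0.421).
Appropriate when false negatives are costly — here, keeping the old curriculum when the new one would have helped students.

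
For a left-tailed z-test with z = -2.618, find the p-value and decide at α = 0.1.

p = P(Z < -2.618) = Φ(-2.618) ≈ 0.0044. Since p < 0.1, reject H₀ (significant) at α = 0.1.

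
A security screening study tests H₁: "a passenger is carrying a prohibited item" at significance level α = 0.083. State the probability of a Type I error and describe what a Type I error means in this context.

P(Type I error) = α = 0.083. A Type I error is rejecting H₀ when H₀ is actually true (false positive) — here, concluding that a passenger is carrying a prohibited item when in fact this is not the case. Consequence: detaining an innocent passenger — delay and inconvenience.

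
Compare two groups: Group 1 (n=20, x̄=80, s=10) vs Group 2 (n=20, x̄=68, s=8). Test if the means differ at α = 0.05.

Pooled sp = 9.06. t = 4.191, df = 38. Critical t = ±2.024. Reject H₀.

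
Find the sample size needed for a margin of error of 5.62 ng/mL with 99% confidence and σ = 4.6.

n = (z*σ/E)² = (2.576×4.6/5.62)² = 4.4 → n = 5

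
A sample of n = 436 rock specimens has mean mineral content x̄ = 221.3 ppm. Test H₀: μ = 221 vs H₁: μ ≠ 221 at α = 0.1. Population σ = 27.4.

z = (x̄ - μ₀)/(σ/√n) = (221.3 - 221)/(27.4/√436) = 0.229. Critical value: ±1.645. Since |0.229| ≤ 1.645, Fail to reject H₀.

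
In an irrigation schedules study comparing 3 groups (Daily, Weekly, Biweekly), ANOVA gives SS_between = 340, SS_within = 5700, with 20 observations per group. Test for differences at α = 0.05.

df_between = 2, df_within = 57. F = MS_between/MS_within = 170.0/100.0 = 1.7. F_crit ≈ 3.159. Fail to reject H₀.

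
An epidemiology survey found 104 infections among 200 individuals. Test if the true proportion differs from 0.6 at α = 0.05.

p̂ = 0.52, p₀ = 0.6. z = (p̂ - p₀)/√(p₀(1-p₀)/n) = -2.309. Critical: ±1.96. Reject H₀.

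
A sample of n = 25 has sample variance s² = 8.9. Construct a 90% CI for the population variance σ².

df = 24. χ²_{0.05} = 36.415, χ²_{0.95} = 13.848. CI for σ² = ((n-1)s²/χ²_{α/2}, (n-1)s²/χ²_{1-α/2}) = (24·8.9/36.415, 24·8.9/13.848) = (5.87, 15.42)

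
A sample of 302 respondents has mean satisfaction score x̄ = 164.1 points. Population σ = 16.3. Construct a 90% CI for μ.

CI = x̄ ± z*(σ/√n) = 164.1 ± 1.645(16.3/√302) = 164.1 ± 1.54 = (162.56, 165.64)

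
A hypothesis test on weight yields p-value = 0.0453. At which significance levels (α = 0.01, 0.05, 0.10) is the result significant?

p = 0.0453. Significant at: α = 0.05, 0.1.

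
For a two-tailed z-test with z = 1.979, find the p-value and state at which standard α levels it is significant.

p = 2·P(Z > |1.979|) = 2·(1 - Φ(1.979)) ≈ 0.0478. Significant at α = 0.1; Significant at α = 0.05.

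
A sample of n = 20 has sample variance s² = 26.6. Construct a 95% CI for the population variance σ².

df = 19. χ²_{0.025} = 32.852, χ²_{0.975} = 8.907. CI for σ² = ((n-1)s²/χ²_{α/2}, (n-1)s²/χ²_{1-α/2}) = (19·26.6/32.852, 19·26.6/8.907) = (15.38, 56.74)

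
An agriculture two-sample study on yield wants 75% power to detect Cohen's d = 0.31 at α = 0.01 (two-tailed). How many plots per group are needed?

z_{α/2} = 2.576, z_β = Φ⁻¹(0.75) = 0.674. For small effect (d = 0.31): n per group = 2(z_{α/2} + z_β)²/d² = 2(2.576 + 0.674)²/0.31² = 219.8 → 220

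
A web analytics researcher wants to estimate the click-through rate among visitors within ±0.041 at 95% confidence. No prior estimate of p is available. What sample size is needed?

Conservative approach: use p = 0.5 (maximizes p(1-p) = 0.25). n = z²(0.25)/E² = 1.96²×0.25/0.041² = 571.3 → n = 572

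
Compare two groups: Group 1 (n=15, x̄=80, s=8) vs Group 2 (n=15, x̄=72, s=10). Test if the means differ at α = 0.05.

Pooled sp = 9.06. t = 2.419, df = 28. Critical t = ±2.048. Reject H₀.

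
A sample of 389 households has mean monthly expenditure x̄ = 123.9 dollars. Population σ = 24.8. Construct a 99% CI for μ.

CI = x̄ ± z*(σ/√n) = 123.9 ± 2.576(24.8/√389) = 123.9 ± 3.24 = (120.66, 127.14)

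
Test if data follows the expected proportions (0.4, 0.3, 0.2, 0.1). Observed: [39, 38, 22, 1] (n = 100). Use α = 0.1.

Expected: [40.0, 30.0, 20.0, 10.0]. χ² = 10.458. df = 3, critical = 6.251. Reject H₀.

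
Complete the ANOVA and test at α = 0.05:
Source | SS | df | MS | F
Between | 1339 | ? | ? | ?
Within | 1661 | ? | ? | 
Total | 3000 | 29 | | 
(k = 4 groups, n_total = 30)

df_between = 3, df_within = 26. MS_between = 446.33, MS_within = 63.88. F = 6.987, F_crit ≈ 2.975. Reject H₀.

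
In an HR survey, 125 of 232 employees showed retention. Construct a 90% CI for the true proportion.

p̂ = 0.539. CI = p̂ ± z*√(p̂(1-p̂)/n) = (0.485, 0.593)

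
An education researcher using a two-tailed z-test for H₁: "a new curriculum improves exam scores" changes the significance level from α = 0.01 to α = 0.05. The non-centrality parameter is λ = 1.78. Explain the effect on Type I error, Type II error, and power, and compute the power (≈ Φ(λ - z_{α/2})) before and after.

Increasing α from 0.01 to 0.05:
• Type I error rate increases (α is the Type I rate by definition).
• Critical value moves from z_{α/2} = 2.576 to 1.96, so power = Φ(λ - z_{α/2}) goes from Φ(1.78 - 2.576) = 0.213 to Φ(1.78 - 1.96) = 0.429.
• Type II error rate β = 1 - power therefore decreases (0.787 → 0.571).
Appropriate when false negatives are costly — here, keeping the old curriculum when the new one would have helped students.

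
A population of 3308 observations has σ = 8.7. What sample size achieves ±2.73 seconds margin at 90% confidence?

Without FPC: n₀ = (1.645×8.7/2.73)² = 27.482. With FPC: n = n₀N/(n₀+N-1) = 27.3 → n = 28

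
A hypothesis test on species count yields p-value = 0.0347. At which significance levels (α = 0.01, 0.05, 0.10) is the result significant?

p = 0.0347. Significant at: α = 0.05, 0.1.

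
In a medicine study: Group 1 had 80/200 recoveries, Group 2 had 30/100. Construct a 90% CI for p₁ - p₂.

p̂₁ = 0.4, p̂₂ = 0.3. Difference = 0.1. CI = (0.006, 0.194)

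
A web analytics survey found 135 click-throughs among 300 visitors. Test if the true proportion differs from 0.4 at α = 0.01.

p̂ = 0.45, p₀ = 0.4. z = (p̂ - p₀)/√(p₀(1-p₀)/n) = 1.768. Critical: ±2.576. Fail to reject H₀.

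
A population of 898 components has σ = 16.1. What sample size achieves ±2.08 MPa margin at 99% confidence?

Without FPC: n₀ = (2.576×16.1/2.08)² = 397.573. With FPC: n = n₀N/(n₀+N-1) = 275.8 → n = 276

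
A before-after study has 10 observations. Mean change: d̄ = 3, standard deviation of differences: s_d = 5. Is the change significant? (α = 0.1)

t = d̄/(s_d/√n) = 3/(5/√10) = 1.897. df = 9, critical t = ±1.833. Reject H₀.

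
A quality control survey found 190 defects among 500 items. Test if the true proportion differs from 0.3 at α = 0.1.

p̂ = 0.38, p₀ = 0.3. z = (p̂ - p₀)/√(p₀(1-p₀)/n) = 3.904. Critical: ±1.645. Reject H₀.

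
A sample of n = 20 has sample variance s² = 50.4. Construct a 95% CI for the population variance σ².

df = 19. χ²_{0.025} = 32.852, χ²_{0.975} = 8.907. CI for σ² = ((n-1)s²/χ²_{α/2}, (n-1)s²/χ²_{1-α/2}) = (19·50.4/32.852, 19·50.4/8.907) = (29.15, 107.51)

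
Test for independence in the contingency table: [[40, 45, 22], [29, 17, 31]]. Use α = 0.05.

χ² = 11.337. df = 2, critical = 5.991. Reject H₀. Variables are dependent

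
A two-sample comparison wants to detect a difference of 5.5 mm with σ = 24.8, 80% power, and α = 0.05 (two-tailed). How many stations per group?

n per group = 2(z_α/2 + z_β)²σ²/d² = 2×(1.96 + 0.84)²×24.8²/5.5² = 318.8 → n = 319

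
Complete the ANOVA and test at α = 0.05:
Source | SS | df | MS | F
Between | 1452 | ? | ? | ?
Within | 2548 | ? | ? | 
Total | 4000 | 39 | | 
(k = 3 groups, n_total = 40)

df_between = 2, df_within = 37. MS_between = 726.0, MS_within = 68.86. F = 10.542, F_crit ≈ 3.252. Reject H₀.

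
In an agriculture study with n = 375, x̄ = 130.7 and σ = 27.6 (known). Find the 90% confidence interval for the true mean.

CI = x̄ ± z*(σ/√n) = 130.7 ± 1.645(27.6/√375) = 130.7 ± 2.34 = (128.36, 133.04)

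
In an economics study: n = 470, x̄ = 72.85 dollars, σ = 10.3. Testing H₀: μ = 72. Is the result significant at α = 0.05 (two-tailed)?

z = (72.85 - 72)/(10.3/√470) = 1.789. Since |z| ≤ 1.96, not significant at α = 0.05.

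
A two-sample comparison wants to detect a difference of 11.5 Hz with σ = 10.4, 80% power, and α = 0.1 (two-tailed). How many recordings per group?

n per group = 2(z_α/2 + z_β)²σ²/d² = 2×(1.645 + 0.84)²×10.4²/11.5² = 10.1 → n = 11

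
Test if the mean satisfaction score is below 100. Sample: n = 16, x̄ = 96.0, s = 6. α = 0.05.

t = (96.0 - 100)/(6/√16) = -2.667, df = 15. Critical t = -1.753. Reject H₀.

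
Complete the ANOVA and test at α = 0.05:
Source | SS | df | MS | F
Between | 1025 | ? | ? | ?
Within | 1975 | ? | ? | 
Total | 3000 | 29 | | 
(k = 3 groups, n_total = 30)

df_between = 2, df_within = 27. MS_between = 512.5, MS_within = 73.15. F = 7.006, F_crit ≈ 3.354. Reject H₀.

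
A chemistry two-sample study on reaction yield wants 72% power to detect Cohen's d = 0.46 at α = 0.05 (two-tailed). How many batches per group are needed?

z_{α/2} = 1.96, z_β = Φ⁻¹(0.72) = 0.583. For small effect (d = 0.46): n per group = 2(z_{α/2} + z_β)²/d² = 2(1.96 + 0.583)²/0.46² = 61.1 → 62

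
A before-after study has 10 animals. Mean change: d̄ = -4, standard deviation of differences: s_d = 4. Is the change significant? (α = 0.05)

t = d̄/(s_d/√n) = -4/(4/√10) = -3.162. df = 9, critical t = ±2.262. Reject H₀.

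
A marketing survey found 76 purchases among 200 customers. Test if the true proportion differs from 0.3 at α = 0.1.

p̂ = 0.38, p₀ = 0.3. z = (p̂ - p₀)/√(p₀(1-p₀)/n) = 2.469. Critical: ±1.645. Reject H₀.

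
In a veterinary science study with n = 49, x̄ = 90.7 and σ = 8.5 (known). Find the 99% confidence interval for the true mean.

CI = x̄ ± z*(σ/√n) = 90.7 ± 2.576(8.5/√49) = 90.7 ± 3.13 = (87.57, 93.83)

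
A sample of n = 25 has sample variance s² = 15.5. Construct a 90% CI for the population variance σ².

df = 24. χ²_{0.05} = 36.415, χ²_{0.95} = 13.848. CI for σ² = ((n-1)s²/χ²_{α/2}, (n-1)s²/χ²_{1-α/2}) = (24·15.5/36.415, 24·15.5/13.848) = (10.22, 26.86)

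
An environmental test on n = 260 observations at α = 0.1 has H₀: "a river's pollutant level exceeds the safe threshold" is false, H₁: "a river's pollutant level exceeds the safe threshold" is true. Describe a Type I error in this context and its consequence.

Type I error: rejecting H₀ when it is true — concluding that a river's pollutant level exceeds the safe threshold when in fact it is not. Consequence: shutting down a compliant factory unnecessarily.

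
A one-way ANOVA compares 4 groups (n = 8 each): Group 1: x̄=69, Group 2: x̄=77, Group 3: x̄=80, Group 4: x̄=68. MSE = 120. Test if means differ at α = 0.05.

Grand mean = 73.5. SS_between = 840.0, MS_between = 280.0. F = 2.333, F_crit ≈ 2.947. Fail to reject H₀.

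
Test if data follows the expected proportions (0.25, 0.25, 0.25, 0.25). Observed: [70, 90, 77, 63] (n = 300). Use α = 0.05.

Expected: [75.0, 75.0, 75.0, 75.0]. χ² = 5.307. df = 3, critical = 7.815. Fail to reject H₀.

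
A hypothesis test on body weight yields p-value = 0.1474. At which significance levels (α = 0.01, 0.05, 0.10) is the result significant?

p = 0.1474. Not significant at any of the given levels.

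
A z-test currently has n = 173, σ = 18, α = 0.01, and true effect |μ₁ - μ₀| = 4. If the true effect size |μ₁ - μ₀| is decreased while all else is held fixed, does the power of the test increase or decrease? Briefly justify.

Power decreases: a smaller true effect decreases the non-centrality λ = |μ₁ - μ₀|/(σ/√n).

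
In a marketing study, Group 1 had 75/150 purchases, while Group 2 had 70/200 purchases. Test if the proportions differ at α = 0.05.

p̂₁ = 0.5, p̂₂ = 0.35, pooled p̂ = 0.414. z = 2.819. Critical: ±1.96. Reject H₀.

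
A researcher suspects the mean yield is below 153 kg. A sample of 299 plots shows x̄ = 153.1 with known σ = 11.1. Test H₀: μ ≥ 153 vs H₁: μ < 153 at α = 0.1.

z = 0.156. Critical value: -1.28. Fail to reject H₀.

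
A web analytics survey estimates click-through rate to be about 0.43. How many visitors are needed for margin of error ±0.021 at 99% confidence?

n = z²p(1-p)/E² = 2.576²×0.43×0.57/0.021² = 3688.05 → n = 3689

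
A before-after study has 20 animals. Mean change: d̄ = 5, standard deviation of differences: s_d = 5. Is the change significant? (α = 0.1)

t = d̄/(s_d/√n) = 5/(5/√20) = 4.472. df = 19, critical t = ±1.729. Reject H₀.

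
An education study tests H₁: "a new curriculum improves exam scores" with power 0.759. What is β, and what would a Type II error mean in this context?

β = 1 - power = 1 - 0.759 = 0.241. A Type II error is failing to reject H₀ when H₀ is false (false negative) — here, failing to conclude that a new curriculum improves exam scores when in fact it is true. Consequence: keeping the old curriculum when the new one would have helped students.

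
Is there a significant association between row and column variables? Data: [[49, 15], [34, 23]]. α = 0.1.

χ² = 4.003. df = 1, critical = 2.706. Reject H₀. Variables are dependent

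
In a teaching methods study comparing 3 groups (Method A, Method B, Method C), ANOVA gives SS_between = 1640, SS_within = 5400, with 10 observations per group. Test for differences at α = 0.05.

df_between = 2, df_within = 27. F = MS_between/MS_within = 820.0/200.0 = 4.1. F_crit ≈ 3.354. Reject H₀. At least one mean differs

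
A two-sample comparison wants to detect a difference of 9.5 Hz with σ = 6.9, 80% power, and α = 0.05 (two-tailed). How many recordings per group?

n per group = 2(z_α/2 + z_β)²σ²/d² = 2×(1.96 + 0.84)²×6.9²/9.5² = 8.3 → n = 9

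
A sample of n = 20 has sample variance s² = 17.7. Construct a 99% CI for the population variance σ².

df = 19. χ²_{0.005} = 38.582, χ²_{0.995} = 6.844. CI for σ² = ((n-1)s²/χ²_{α/2}, (n-1)s²/χ²_{1-α/2}) = (19·17.7/38.582, 19·17.7/6.844) = (8.72, 49.14)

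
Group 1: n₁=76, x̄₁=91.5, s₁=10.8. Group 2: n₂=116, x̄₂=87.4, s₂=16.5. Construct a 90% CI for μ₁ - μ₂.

Difference = 4.1. SE = √(10.8²/76 + 16.5²/116) = 1.97. CI = (0.86, 7.34)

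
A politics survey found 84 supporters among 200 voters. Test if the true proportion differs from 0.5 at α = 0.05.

p̂ = 0.42, p₀ = 0.5. z = (p̂ - p₀)/√(p₀(1-p₀)/n) = -2.263. Critical: ±1.96. Reject H₀.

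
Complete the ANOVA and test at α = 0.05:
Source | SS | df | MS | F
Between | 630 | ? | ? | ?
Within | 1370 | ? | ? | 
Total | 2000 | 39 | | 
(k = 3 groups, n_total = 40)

df_between = 2, df_within = 37. MS_between = 315.0, MS_within = 37.03. F = 8.507, F_crit ≈ 3.252. Reject H₀.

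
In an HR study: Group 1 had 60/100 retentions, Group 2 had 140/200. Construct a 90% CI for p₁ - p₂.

p̂₁ = 0.6, p̂₂ = 0.7. Difference = -0.1. CI = (-0.197, -0.003)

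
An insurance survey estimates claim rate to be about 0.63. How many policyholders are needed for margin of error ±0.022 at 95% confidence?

n = z²p(1-p)/E² = 1.96²×0.63×0.37/0.022² = 1850.2 → n = 1851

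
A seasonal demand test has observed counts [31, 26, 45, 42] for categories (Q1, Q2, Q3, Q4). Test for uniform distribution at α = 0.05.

Expected = 36 each. χ² = Σ(O-E)²/E = 6.722. df = 3, critical value = 7.815. Fail to reject H₀.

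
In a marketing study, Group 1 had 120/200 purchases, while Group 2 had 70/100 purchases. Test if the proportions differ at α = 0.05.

p̂₁ = 0.6, p̂₂ = 0.7, pooled p̂ = 0.633. z = -1.694. Critical: ±1.96. Fail to reject H₀.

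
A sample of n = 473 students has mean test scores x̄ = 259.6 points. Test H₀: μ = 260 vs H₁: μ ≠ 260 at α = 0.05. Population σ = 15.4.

z = (x̄ - μ₀)/(σ/√n) = (259.6 - 260)/(15.4/√473) = -0.565. Critical value: ±1.96. Since |-0.565| ≤ 1.96, Fail to reject H₀.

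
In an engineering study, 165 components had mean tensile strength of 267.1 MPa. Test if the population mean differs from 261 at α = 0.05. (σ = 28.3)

z = (x̄ - μ₀)/(σ/√n) = (267.1 - 261)/(28.3/√165) = 2.769. Critical value: ±1.96. Since |2.769| > 1.96, Reject H₀.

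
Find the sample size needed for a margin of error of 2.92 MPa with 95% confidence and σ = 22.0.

n = (z*σ/E)² = (1.96×22.0/2.92)² = 218.1 → n = 219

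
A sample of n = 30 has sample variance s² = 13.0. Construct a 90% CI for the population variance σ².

df = 29. χ²_{0.05} = 42.557, χ²_{0.95} = 17.708. CI for σ² = ((n-1)s²/χ²_{α/2}, (n-1)s²/χ²_{1-α/2}) = (29·13.0/42.557, 29·13.0/17.708) = (8.86, 21.29)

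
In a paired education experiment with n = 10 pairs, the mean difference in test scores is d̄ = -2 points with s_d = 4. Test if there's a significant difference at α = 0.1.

t = d̄/(s_d/√n) = -2/(4/√10) = -1.581. df = 9, critical t = ±1.833. Fail to reject H₀.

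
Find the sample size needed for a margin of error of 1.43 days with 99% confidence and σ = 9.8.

n = (z*σ/E)² = (2.576×9.8/1.43)² = 311.7 → n = 312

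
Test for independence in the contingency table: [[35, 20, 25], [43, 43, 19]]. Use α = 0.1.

χ² = 6.781. df = 2, critical = 4.605. Reject H₀. Variables are dependent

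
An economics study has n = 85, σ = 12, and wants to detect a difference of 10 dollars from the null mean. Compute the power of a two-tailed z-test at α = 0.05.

SE = σ/√n = 12/√85 = 1.302. Non-centrality λ = d/SE = 10/1.302 = 7.683. Power ≈ Φ(λ - z_{α/2}) = Φ(7.683 - 1.96) = Φ(5.723) = 1.0.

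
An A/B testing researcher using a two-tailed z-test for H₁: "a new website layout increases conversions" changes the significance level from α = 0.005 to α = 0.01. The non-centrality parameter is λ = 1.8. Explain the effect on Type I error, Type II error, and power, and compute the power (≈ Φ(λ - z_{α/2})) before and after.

Increasing α from 0.005 to 0.01:
• Type I error rate increases (α is the Type I rate by definition).
• Critical value moves from z_{α/2} = 2.807 to 2.576, so power = Φ(λ - z_{α/2}) goes from Φ(1.8 - 2.807) = 0.157 to Φ(1.8 - 2.576) = 0.219.
• Type II error rate β = 1 - power therefore decreases (0.843 → 0.781).
Appropriate when false negatives are costly — here, discarding a layout that would have improved conversions — lost revenue.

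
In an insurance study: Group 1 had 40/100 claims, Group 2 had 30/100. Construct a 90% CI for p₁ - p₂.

p̂₁ = 0.4, p̂₂ = 0.3. Difference = 0.1. CI = (-0.01, 0.21)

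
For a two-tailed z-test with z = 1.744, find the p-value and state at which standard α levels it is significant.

p = 2·P(Z > |1.744|) = 2·(1 - Φ(1.744)) ≈ 0.0812. Significant at α = 0.1.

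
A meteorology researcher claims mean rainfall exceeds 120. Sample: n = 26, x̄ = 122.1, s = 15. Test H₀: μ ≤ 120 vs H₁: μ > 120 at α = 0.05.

t = (122.1 - 120)/(15/√26) = 0.714, df = 25. Critical t = 1.708. Fail to reject H₀.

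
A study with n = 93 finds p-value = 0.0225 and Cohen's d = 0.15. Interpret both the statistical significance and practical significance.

Statistically significant (p = 0.0225 < 0.05). Cohen's d = 0.15 indicates a very small effect size. Both statistical and practical significance should be considered.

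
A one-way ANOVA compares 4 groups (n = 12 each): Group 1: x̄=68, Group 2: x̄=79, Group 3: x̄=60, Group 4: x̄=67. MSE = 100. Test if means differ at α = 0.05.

Grand mean = 68.5. SS_between = 2220.0, MS_between = 740.0. F = 7.4, F_crit ≈ 2.816. Reject H₀.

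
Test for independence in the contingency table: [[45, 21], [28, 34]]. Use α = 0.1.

χ² = 6.913. df = 1, critical = 2.706. Reject H₀. Variables are dependent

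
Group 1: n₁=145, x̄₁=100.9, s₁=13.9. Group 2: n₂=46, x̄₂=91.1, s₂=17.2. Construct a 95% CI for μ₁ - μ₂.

Difference = 9.8. SE = √(13.9²/145 + 17.2²/46) = 2.786. CI = (4.34, 15.26)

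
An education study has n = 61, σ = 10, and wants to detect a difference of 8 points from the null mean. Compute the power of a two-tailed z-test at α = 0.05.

SE = σ/√n = 10/√61 = 1.28. Non-centrality λ = d/SE = 8/1.28 = 6.248. Power ≈ Φ(λ - z_{α/2}) = Φ(6.248 - 1.96) = Φ(4.288) = 1.0.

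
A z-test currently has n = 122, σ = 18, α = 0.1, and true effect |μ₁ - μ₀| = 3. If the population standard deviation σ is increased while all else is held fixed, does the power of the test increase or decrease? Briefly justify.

Power decreases: a larger σ inflates the standard error σ/√n, pulling the sampling distribution under H₁ back toward the critical value.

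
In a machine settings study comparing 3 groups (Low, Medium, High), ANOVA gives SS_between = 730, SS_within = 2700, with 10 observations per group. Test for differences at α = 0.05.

df_between = 2, df_within = 27. F = MS_between/MS_within = 365.0/100.0 = 3.65. F_crit ≈ 3.354. Reject H₀. At least one mean differs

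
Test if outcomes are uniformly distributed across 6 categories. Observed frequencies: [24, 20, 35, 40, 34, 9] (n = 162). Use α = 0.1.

Expected = 27 each. χ² = Σ(O-E)²/E = 24.593. df = 5, critical value = 9.236. Reject H₀.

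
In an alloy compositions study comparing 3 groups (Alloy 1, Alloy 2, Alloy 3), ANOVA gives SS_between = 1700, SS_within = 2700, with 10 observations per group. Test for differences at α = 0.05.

df_between = 2, df_within = 27. F = MS_between/MS_within = 850.0/100.0 = 8.5. F_crit ≈ 3.354. Reject H₀. At least one mean differs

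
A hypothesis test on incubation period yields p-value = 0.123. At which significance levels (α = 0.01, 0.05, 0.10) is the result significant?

p = 0.123. Not significant at any of the given levels.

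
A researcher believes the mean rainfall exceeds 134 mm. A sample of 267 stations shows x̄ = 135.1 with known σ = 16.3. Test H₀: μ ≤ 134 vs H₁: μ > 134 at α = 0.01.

z = 1.103. Critical value: 2.33. Fail to reject H₀.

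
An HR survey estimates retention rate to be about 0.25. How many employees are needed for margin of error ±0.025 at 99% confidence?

n = z²p(1-p)/E² = 2.576²×0.25×0.75/0.025² = 1990.7 → n = 1991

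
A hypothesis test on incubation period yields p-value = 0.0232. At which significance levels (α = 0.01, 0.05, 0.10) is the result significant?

p = 0.0232. Significant at: α = 0.05, 0.1.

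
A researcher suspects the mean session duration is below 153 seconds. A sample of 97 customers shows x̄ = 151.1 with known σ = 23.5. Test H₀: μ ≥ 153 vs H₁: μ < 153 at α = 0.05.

z = -0.796. Critical value: -1.645. Fail to reject H₀.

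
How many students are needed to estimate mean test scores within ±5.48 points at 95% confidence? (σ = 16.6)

n = (z*σ/E)² = (1.96×16.6/5.48)² = 35.3 → n = 36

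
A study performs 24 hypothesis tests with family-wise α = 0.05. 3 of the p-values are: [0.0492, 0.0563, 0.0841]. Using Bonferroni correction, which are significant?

Bonferroni α = 0.05/24 = 0.00208. None of the given p-values are significant.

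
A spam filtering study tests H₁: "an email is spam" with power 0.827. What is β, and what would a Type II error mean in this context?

β = 1 - power = 1 - 0.827 = 0.173. A Type II error is failing to reject H₀ when H₀ is false (false negative) — here, failing to conclude that an email is spam when in fact it is true. Consequence: a spam email lands in the inbox.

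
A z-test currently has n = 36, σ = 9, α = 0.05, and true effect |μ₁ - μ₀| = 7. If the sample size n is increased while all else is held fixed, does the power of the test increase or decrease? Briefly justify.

Power increases: a larger n shrinks the standard error σ/√n, moving the sampling distribution under H₁ further from the critical value.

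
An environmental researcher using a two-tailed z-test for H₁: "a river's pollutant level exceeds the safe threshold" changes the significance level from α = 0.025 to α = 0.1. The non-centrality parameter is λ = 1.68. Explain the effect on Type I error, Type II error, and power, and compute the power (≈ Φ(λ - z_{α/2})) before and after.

Increasing α from 0.025 to 0.1:
• Type I error rate increases (α is the Type I rate by definition).
• Critical value moves from z_{α/2} = 2.241 to 1.645, so power = Φ(λ - z_{α/2}) goes from Φ(1.68 - 2.241) = 0.287 to Φ(1.68 - 1.645) = 0.514.
• Type II error rate β = 1 - power therefore decreases (0.713 → 0.486).
Appropriate when false negatives are costly — here, allowing unsafe pollution to continue.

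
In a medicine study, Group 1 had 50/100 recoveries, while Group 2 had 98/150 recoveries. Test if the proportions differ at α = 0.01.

p̂₁ = 0.5, p̂₂ = 0.653, pooled p̂ = 0.592. z = -2.417. Critical: ±2.576. Fail to reject H₀.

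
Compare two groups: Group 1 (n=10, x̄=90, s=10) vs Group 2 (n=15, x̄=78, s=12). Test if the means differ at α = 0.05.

Pooled sp = 11.26. t = 2.611, df = 23. Critical t = ±2.069. Reject H₀.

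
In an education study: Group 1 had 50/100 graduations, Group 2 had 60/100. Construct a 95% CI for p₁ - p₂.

p̂₁ = 0.5, p̂₂ = 0.6. Difference = -0.1. CI = (-0.237, 0.037)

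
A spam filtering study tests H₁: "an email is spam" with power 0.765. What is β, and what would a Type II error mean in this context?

β = 1 - power = 1 - 0.765 = 0.235. A Type II error is failing to reject H₀ when H₀ is false (false negative) — here, failing to conclude that an email is spam when in fact it is true. Consequence: a spam email lands in the inbox.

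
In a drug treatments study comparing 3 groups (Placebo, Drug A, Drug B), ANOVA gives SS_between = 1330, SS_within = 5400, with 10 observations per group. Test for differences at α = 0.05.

df_between = 2, df_within = 27. F = MS_between/MS_within = 665.0/200.0 = 3.325. F_crit ≈ 3.354. Fail to reject H₀.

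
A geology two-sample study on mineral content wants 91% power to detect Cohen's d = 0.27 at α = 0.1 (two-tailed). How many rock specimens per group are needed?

z_{α/2} = 1.645, z_β = Φ⁻¹(0.91) = 1.341. For small effect (d = 0.27): n per group = 2(z_{α/2} + z_β)²/d² = 2(1.645 + 1.341)²/0.27² = 244.6 → 245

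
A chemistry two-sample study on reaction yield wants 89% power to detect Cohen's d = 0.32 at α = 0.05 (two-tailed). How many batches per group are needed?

z_{α/2} = 1.96, z_β = Φ⁻¹(0.89) = 1.227. For small effect (d = 0.32): n per group = 2(z_{α/2} + z_β)²/d² = 2(1.96 + 1.227)²/0.32² = 198.4 → 199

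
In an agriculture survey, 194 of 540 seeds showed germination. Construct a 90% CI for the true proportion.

p̂ = 0.359. CI = p̂ ± z*√(p̂(1-p̂)/n) = (0.325, 0.393)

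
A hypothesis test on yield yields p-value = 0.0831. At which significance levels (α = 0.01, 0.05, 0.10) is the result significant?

p = 0.0831. Significant at: α = 0.1.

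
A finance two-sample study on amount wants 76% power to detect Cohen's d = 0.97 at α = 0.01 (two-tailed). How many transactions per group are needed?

z_{α/2} = 2.576, z_β = Φ⁻¹(0.76) = 0.706. For large effect (d = 0.97): n per group = 2(z_{α/2} + z_β)²/d² = 2(2.576 + 0.706)²/0.97² = 22.9 → 23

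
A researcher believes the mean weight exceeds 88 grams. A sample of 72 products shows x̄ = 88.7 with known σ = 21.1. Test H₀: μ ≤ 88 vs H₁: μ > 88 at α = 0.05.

z = 0.282. Critical value: 1.645. Fail to reject H₀.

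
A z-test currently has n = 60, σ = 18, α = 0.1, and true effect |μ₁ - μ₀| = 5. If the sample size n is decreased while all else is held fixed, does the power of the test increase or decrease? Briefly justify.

Power decreases: a smaller n inflates the standard error σ/√n, pulling the sampling distribution under H₁ back toward the critical value.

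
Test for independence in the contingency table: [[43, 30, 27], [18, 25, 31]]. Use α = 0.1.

χ² = 7.253. df = 2, critical = 4.605. Reject H₀. Variables are dependent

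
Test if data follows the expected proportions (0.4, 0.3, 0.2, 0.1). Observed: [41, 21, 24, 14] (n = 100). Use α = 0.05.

Expected: [40.0, 30.0, 20.0, 10.0]. χ² = 5.125. df = 3, critical = 7.815. Fail to reject H₀.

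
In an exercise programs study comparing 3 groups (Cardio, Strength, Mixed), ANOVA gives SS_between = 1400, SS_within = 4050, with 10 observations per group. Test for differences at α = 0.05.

df_between = 2, df_within = 27. F = MS_between/MS_within = 700.0/150.0 = 4.667. F_crit ≈ 3.354. Reject H₀. At least one mean differs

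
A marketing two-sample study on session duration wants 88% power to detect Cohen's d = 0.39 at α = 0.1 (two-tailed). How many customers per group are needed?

z_{α/2} = 1.645, z_β = Φ⁻¹(0.88) = 1.175. For small effect (d = 0.39): n per group = 2(z_{α/2} + z_β)²/d² = 2(1.645 + 1.175)²/0.39² = 104.6 → 105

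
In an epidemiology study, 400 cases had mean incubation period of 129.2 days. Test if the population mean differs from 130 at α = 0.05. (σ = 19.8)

z = (x̄ - μ₀)/(σ/√n) = (129.2 - 130)/(19.8/√400) = -0.808. Critical value: ±1.96. Since |-0.808| ≤ 1.96, Fail to reject H₀.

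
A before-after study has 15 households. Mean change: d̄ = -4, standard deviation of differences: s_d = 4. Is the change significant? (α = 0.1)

t = d̄/(s_d/√n) = -4/(4/√15) = -3.873. df = 14, critical t = ±1.761. Reject H₀.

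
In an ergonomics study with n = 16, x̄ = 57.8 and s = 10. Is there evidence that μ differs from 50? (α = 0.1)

t = (x̄ - μ₀)/(s/√n) = (57.8 - 50)/(10/√16) = 3.12. df = 15, critical t = ±1.753. Reject H₀.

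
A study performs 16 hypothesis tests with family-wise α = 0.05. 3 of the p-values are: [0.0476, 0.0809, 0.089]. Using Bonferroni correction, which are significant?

Bonferroni α = 0.05/16 = 0.00313. None of the given p-values are significant.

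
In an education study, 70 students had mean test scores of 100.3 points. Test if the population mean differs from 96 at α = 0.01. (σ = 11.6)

z = (x̄ - μ₀)/(σ/√n) = (100.3 - 96)/(11.6/√70) = 3.101. Critical value: ±2.576. Since |3.101| > 2.576, Reject H₀.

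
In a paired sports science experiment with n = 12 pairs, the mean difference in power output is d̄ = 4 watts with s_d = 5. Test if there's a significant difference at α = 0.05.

t = d̄/(s_d/√n) = 4/(5/√12) = 2.771. df = 11, critical t = ±2.201. Reject H₀.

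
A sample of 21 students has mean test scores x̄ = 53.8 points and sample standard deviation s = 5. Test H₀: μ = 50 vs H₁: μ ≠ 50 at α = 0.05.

t = (x̄ - μ₀)/(s/√n) = (53.8 - 50)/(5/√21) = 3.483. df = 20, critical t = ±2.086. Reject H₀.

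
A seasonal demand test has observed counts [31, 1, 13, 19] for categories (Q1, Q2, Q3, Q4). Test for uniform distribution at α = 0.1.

Expected = 16 each. χ² = Σ(O-E)²/E = 29.25. df = 3, critical value = 6.251. Reject H₀.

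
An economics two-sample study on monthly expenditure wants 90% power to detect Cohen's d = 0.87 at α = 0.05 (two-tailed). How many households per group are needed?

z_{α/2} = 1.96, z_β = Φ⁻¹(0.9) = 1.282. For large effect (d = 0.87): n per group = 2(z_{α/2} + z_β)²/d² = 2(1.96 + 1.282)²/0.87² = 27.8 → 28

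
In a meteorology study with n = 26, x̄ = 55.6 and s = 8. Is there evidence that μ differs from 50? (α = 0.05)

t = (x̄ - μ₀)/(s/√n) = (55.6 - 50)/(8/√26) = 3.569. df = 25, critical t = ±2.06. Reject H₀.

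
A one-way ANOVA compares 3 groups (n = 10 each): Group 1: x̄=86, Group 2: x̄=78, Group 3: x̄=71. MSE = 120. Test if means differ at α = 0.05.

Grand mean = 78.33. SS_between = 1126.67, MS_between = 563.33. F = 4.694, F_crit ≈ 3.354. Reject H₀.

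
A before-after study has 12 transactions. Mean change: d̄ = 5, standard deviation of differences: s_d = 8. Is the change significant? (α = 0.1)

t = d̄/(s_d/√n) = 5/(8/√12) = 2.165. df = 11, critical t = ±1.796. Reject H₀.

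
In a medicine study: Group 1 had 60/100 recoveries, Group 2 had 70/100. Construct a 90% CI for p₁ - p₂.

p̂₁ = 0.6, p̂₂ = 0.7. Difference = -0.1. CI = (-0.21, 0.01)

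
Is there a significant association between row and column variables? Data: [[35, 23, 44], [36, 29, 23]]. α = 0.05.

χ² = 6.291. df = 2, critical = 5.991. Reject H₀. Variables are dependent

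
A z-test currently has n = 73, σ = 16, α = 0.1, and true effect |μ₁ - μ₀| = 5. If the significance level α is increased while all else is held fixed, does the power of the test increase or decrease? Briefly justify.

Power increases: a larger α lowers the critical value, so more of the H₁ sampling distribution falls in the rejection region.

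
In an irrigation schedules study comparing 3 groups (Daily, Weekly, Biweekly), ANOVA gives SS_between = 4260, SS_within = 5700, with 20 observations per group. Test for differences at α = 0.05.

df_between = 2, df_within = 57. F = MS_between/MS_within = 2130.0/100.0 = 21.3. F_crit ≈ 3.159. Reject H₀. At least one mean differs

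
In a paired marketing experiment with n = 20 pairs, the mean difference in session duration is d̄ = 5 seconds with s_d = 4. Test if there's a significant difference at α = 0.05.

t = d̄/(s_d/√n) = 5/(4/√20) = 5.59. df = 19, critical t = ±2.093. Reject H₀.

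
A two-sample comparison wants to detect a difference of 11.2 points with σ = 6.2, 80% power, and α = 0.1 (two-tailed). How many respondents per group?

n per group = 2(z_α/2 + z_β)²σ²/d² = 2×(1.645 + 0.84)²×6.2²/11.2² = 3.8 → n = 4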